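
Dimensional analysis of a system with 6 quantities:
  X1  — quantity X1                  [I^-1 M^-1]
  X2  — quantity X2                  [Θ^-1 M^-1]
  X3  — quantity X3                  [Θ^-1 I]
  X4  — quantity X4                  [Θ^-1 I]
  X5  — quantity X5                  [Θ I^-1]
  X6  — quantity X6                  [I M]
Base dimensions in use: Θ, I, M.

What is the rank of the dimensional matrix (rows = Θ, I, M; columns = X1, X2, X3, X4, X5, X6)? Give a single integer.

Exponent matrix [Θ,I,M] × [X1,X2,X3,X4,X5,X6]:
  Θ: [ 0 -1 -1 -1  1  0]
  I: [-1  0  1  1 -1  1]
  M: [-1 -1  0  0  0  1]
RREF → pivots at {X1,X2} ⇒ r = 2

2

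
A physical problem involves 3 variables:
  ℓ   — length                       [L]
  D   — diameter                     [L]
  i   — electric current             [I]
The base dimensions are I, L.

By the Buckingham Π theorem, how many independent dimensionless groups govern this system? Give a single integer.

Dimensional matrix (I×L by ℓ×D×i):
  I: [ 0  0  1]
  L: [ 1  1  0]
Row reduction gives pivot columns ℓ,i; rank = 2
3 vars − rank 2 = 1 Π group

1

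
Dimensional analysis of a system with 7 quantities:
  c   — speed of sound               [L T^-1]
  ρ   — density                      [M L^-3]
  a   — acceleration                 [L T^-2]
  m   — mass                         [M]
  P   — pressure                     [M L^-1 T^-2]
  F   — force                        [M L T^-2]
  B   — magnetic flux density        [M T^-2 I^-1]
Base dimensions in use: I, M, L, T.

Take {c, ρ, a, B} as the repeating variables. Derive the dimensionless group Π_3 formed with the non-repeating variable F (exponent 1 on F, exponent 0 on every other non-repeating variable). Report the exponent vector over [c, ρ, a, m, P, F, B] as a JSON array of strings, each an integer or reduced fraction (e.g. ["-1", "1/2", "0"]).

["-6", "-1", "2", "0", "0", "1", "0"]

Write exponents as rows I,M,L,T / cols c,ρ,a,m,P,F,B:
  I: [ 0  0  0  0  0  0 -1]
  M: [ 0  1  0  1  1  1  1]
  L: [ 1 -3  1  0 -1  1  0]
  T: [-1  0 -2  0 -2 -2 -2]
Row reduction gives pivot columns c,ρ,a,B; rank = 4
Repeat: c,ρ,a,B; free: m,P,F
RREF:
  r0: [   1    0    0    6    2    6    0]
  r1: [   0    1    0    1    1    1    0]
  r2: [   0    0    1   -3    0   -2    0]
  r3: [   0    0    0    0    0    0    1]
Fix exponent of F at 1, m at 0, P at 0; solve each RREF row for its pivot's exponent:
  r0: exp(c) + (6)·1 = 0 ⇒ exp(c) = -6
  r1: exp(ρ) + (1)·1 = 0 ⇒ exp(ρ) = -1
  r2: exp(a) + (-2)·1 = 0 ⇒ exp(a) = 2
  r3: exp(B) + (0)·1 = 0 ⇒ exp(B) = 0
Π_3 = c^-6 · ρ^-1 · a^2 · F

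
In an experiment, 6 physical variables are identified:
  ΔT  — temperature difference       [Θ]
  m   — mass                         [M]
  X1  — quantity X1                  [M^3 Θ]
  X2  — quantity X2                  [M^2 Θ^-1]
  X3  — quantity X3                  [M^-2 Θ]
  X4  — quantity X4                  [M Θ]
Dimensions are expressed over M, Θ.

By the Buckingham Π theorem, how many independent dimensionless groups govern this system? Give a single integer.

4

Exponent matrix [M,Θ] × [ΔT,m,X1,X2,X3,X4]:
  M: [ 0  1  3  2 -2  1]
  Θ: [ 1  0  1 -1  1  1]
Echelon form has 2 nonzero rows (pivots: ΔT,m)
n=6, r=2 ⇒ 4 dimensionless groups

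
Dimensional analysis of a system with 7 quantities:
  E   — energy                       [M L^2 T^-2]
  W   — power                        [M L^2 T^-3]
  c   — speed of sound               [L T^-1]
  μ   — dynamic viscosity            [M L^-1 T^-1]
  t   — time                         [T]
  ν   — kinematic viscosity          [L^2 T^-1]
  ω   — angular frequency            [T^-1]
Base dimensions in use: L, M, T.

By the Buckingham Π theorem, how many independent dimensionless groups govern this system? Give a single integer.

Write exponents as rows L,M,T / cols E,W,c,μ,t,ν,ω:
  L: [ 2  2  1 -1  0  2  0]
  M: [ 1  1  0  1  0  0  0]
  T: [-2 -3 -1 -1  1 -1 -1]
RREF → pivots at {E,W,c} ⇒ r = 3
Π count = n − r = 7 − 3 = 4

4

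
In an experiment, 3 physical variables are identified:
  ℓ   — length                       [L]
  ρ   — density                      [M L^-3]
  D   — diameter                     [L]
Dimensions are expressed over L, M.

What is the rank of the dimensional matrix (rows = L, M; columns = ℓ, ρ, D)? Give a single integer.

Exponent matrix [L,M] × [ℓ,ρ,D]:
  L: [ 1 -3  1]
  M: [ 0  1  0]
Echelon form has 2 nonzero rows (pivots: ℓ,ρ)

2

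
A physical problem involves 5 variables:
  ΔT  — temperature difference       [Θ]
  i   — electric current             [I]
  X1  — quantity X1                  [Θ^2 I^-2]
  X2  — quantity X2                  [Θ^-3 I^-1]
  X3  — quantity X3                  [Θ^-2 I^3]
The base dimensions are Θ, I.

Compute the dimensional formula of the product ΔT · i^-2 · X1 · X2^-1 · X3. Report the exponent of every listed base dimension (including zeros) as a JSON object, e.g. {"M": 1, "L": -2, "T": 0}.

{"Θ": 4, "I": 0}

Exponent matrix [Θ,I] × [ΔT,i,X1,X2,X3]:
  Θ: [ 1  0  2 -3 -2]
  I: [ 0  1 -2 -1  3]
  [Θ]: (1)·1+(-2)·0+(1)·2+(-1)·-3+(1)·-2 = 4
  [I]: (1)·0+(-2)·1+(1)·-2+(-1)·-1+(1)·3 = 0
⇒ Θ^4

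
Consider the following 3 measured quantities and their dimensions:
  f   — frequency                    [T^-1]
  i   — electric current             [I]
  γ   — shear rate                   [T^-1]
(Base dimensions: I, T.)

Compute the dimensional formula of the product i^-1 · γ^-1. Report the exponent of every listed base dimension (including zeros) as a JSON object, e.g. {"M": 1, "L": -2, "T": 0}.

Write exponents as rows I,T / cols f,i,γ:
  I: [ 0  1  0]
  T: [-1  0 -1]
  [I]: (-1)·1+(-1)·0 = -1
  [T]: (-1)·0+(-1)·-1 = 1
⇒ I^-1 T

{"I": -1, "T": 1}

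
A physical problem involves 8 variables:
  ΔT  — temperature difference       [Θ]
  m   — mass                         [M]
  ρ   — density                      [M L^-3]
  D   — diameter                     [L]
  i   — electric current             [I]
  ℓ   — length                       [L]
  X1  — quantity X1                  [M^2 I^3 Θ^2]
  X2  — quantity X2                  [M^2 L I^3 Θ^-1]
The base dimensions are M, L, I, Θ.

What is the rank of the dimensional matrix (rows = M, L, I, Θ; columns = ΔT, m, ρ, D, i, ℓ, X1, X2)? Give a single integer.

Exponent matrix [M,L,I,Θ] × [ΔT,m,ρ,D,i,ℓ,X1,X2]:
  M: [ 0  1  1  0  0  0  2  2]
  L: [ 0  0 -3  1  0  1  0  1]
  I: [ 0  0  0  0  1  0  3  3]
  Θ: [ 1  0  0  0  0  0  2 -1]
Row reduction gives pivot columns ΔT,m,ρ,i; rank = 4

4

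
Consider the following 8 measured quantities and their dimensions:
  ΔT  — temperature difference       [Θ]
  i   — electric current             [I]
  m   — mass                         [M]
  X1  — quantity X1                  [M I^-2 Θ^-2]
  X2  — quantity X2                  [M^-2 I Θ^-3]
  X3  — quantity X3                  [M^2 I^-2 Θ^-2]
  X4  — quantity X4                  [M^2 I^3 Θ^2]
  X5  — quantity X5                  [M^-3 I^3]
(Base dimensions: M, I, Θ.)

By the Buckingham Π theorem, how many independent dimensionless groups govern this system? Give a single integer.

Dimensional matrix (M×I×Θ by ΔT×i×m×X1×X2×X3×X4×X5):
  M: [ 0  0  1  1 -2  2  2 -3]
  I: [ 0  1  0 -2  1 -2  3  3]
  Θ: [ 1  0  0 -2 -3 -2  2  0]
RREF → pivots at {ΔT,i,m} ⇒ r = 3
8 vars − rank 3 = 5 Π groups

5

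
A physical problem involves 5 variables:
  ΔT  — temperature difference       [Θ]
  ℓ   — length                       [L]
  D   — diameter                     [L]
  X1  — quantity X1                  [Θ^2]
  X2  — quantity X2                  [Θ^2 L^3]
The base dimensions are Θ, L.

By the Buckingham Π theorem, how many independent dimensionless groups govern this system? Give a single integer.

Dimensional matrix (Θ×L by ΔT×ℓ×D×X1×X2):
  Θ: [ 1  0  0  2  2]
  L: [ 0  1  1  0  3]
RREF → pivots at {ΔT,ℓ} ⇒ r = 2
Π count = n − r = 5 − 2 = 3

3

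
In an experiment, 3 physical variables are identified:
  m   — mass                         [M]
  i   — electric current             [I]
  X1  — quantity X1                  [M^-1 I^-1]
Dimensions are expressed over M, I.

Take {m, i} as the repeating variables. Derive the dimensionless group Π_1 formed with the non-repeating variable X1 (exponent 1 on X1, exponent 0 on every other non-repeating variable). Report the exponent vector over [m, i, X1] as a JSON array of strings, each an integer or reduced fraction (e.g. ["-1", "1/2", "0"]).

Exponent matrix [M,I] × [m,i,X1]:
  M: [ 1  0 -1]
  I: [ 0  1 -1]
RREF → pivots at {m,i} ⇒ r = 2
Pivot set = {m,i}, free = {X1}
RREF:
  r0: [   1    0   -1]
  r1: [   0    1   -1]
Fix exponent of X1 at 1; solve each RREF row for its pivot's exponent:
  r0: exp(m) + (-1)·1 = 0 ⇒ exp(m) = 1
  r1: exp(i) + (-1)·1 = 0 ⇒ exp(i) = 1
Π_1 = m · i · X1

["1", "1", "1"]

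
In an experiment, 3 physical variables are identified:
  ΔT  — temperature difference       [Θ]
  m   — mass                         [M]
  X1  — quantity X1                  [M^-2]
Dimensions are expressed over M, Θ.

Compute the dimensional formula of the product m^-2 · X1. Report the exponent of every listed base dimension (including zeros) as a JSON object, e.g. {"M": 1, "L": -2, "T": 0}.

Exponent matrix [M,Θ] × [ΔT,m,X1]:
  M: [ 0  1 -2]
  Θ: [ 1  0  0]
  [M]: (-2)·1+(1)·-2 = -4
  [Θ]: (-2)·0+(1)·0 = 0
⇒ M^-4

{"M": -4, "Θ": 0}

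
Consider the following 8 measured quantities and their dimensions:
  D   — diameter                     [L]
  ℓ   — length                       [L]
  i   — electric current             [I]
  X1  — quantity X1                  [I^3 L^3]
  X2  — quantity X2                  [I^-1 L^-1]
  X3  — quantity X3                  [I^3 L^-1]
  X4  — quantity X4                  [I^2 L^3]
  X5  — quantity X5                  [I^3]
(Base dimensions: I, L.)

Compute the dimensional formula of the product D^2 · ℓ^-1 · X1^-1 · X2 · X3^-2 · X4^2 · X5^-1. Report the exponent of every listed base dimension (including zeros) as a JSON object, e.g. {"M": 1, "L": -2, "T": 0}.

Exponent matrix [I,L] × [D,ℓ,i,X1,X2,X3,X4,X5]:
  I: [ 0  0  1  3 -1  3  2  3]
  L: [ 1  1  0  3 -1 -1  3  0]
  [I]: (2)·0+(-1)·0+(-1)·3+(1)·-1+(-2)·3+(2)·2+(-1)·3 = -9
  [L]: (2)·1+(-1)·1+(-1)·3+(1)·-1+(-2)·-1+(2)·3+(-1)·0 = 5
⇒ I^-9 L^5

{"I": -9, "L": 5}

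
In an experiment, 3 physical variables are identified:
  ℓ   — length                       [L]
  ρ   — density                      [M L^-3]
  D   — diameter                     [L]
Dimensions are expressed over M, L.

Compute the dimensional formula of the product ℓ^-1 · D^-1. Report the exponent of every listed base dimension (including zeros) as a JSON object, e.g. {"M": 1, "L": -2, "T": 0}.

Dimensional matrix (M×L by ℓ×ρ×D):
  M: [ 0  1  0]
  L: [ 1 -3  1]
  [M]: (-1)·0+(-1)·0 = 0
  [L]: (-1)·1+(-1)·1 = -2
⇒ L^-2

{"M": 0, "L": -2}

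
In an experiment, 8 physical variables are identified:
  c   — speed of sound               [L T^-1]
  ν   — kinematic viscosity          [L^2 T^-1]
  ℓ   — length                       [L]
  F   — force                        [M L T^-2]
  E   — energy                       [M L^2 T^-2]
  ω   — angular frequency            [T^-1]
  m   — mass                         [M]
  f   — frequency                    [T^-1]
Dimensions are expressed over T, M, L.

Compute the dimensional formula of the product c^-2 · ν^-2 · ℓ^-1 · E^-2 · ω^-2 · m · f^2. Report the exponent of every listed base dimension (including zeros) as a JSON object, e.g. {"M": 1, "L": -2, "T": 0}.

{"T": 8, "M": -1, "L": -11}

Dimensional matrix (T×M×L by c×ν×ℓ×F×E×ω×m×f):
  T: [-1 -1  0 -2 -2 -1  0 -1]
  M: [ 0  0  0  1  1  0  1  0]
  L: [ 1  2  1  1  2  0  0  0]
  [T]: (-2)·-1+(-2)·-1+(-1)·0+(-2)·-2+(-2)·-1+(1)·0+(2)·-1 = 8
  [M]: (-2)·0+(-2)·0+(-1)·0+(-2)·1+(-2)·0+(1)·1+(2)·0 = -1
  [L]: (-2)·1+(-2)·2+(-1)·1+(-2)·2+(-2)·0+(1)·0+(2)·0 = -11
⇒ T^8 M^-1 L^-11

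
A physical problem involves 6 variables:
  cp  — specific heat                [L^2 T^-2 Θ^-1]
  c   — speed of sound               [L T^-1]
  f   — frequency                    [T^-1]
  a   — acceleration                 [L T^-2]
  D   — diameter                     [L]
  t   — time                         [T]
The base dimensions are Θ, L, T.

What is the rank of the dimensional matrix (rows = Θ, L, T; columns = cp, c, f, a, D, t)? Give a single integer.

Exponent matrix [Θ,L,T] × [cp,c,f,a,D,t]:
  Θ: [-1  0  0  0  0  0]
  L: [ 2  1  0  1  1  0]
  T: [-2 -1 -1 -2  0  1]
Row reduction gives pivot columns cp,c,f; rank = 3

3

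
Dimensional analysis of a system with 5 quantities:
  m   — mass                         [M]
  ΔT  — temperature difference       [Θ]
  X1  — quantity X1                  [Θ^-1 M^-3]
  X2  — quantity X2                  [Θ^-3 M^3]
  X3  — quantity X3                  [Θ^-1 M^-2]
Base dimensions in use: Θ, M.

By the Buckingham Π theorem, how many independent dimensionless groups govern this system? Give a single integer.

3

Write exponents as rows Θ,M / cols m,ΔT,X1,X2,X3:
  Θ: [ 0  1 -1 -3 -1]
  M: [ 1  0 -3  3 -2]
Echelon form has 2 nonzero rows (pivots: m,ΔT)
Π count = n − r = 5 − 2 = 3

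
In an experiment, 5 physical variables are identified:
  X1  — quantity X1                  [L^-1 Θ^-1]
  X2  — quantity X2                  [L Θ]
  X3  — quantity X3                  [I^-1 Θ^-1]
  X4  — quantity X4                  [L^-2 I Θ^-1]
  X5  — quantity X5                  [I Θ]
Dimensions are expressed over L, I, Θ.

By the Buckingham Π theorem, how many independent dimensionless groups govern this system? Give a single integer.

3

Dimensional matrix (L×I×Θ by X1×X2×X3×X4×X5):
  L: [-1  1  0 -2  0]
  I: [ 0  0 -1  1  1]
  Θ: [-1  1 -1 -1  1]
RREF → pivots at {X1,X3} ⇒ r = 2
n=5, r=2 ⇒ 3 dimensionless groups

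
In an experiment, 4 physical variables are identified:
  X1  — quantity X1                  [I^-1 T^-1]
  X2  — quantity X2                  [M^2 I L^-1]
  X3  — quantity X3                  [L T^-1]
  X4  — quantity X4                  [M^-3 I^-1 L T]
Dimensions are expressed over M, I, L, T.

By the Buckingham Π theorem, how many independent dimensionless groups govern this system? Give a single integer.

Dimensional matrix (M×I×L×T by X1×X2×X3×X4):
  M: [ 0  2  0 -3]
  I: [-1  1  0 -1]
  L: [ 0 -1  1  1]
  T: [-1  0 -1  1]
RREF → pivots at {X1,X2,X3} ⇒ r = 3
n=4, r=3 ⇒ 1 dimensionless group

1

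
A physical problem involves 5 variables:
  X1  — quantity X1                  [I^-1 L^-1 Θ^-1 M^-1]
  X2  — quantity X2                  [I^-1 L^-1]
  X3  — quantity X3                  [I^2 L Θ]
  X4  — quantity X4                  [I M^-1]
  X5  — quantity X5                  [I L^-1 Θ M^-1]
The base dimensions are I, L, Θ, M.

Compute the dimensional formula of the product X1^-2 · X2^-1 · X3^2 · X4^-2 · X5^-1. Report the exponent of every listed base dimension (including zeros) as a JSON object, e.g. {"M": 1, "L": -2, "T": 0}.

{"I": 4, "L": 6, "Θ": 3, "M": 5}

Write exponents as rows I,L,Θ,M / cols X1,X2,X3,X4,X5:
  I: [-1 -1  2  1  1]
  L: [-1 -1  1  0 -1]
  Θ: [-1  0  1  0  1]
  M: [-1  0  0 -1 -1]
  [I]: (-2)·-1+(-1)·-1+(2)·2+(-2)·1+(-1)·1 = 4
  [L]: (-2)·-1+(-1)·-1+(2)·1+(-2)·0+(-1)·-1 = 6
  [Θ]: (-2)·-1+(-1)·0+(2)·1+(-2)·0+(-1)·1 = 3
  [M]: (-2)·-1+(-1)·0+(2)·0+(-2)·-1+(-1)·-1 = 5
⇒ I^4 L^6 Θ^3 M^5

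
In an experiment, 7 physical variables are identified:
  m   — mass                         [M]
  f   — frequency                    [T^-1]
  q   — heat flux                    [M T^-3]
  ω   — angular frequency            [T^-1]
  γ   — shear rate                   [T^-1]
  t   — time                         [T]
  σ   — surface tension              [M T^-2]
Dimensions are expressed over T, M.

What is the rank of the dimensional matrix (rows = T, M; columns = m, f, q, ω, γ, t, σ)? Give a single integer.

Exponent matrix [T,M] × [m,f,q,ω,γ,t,σ]:
  T: [ 0 -1 -3 -1 -1  1 -2]
  M: [ 1  0  1  0  0  0  1]
Row reduction gives pivot columns m,f; rank = 2

2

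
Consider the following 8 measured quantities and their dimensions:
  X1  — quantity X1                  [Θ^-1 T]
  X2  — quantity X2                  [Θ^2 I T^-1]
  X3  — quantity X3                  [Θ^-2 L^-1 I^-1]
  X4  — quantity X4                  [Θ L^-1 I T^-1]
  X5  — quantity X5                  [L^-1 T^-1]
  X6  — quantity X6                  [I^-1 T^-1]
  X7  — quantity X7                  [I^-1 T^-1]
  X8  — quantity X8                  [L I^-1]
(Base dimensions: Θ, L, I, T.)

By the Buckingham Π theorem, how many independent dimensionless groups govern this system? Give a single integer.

5

Exponent matrix [Θ,L,I,T] × [X1,X2,X3,X4,X5,X6,X7,X8]:
  Θ: [-1  2 -2  1  0  0  0  0]
  L: [ 0  0 -1 -1 -1  0  0  1]
  I: [ 0  1 -1  1  0 -1 -1 -1]
  T: [ 1 -1  0 -1 -1 -1 -1  0]
RREF → pivots at {X1,X2,X3} ⇒ r = 3
Π count = n − r = 8 − 3 = 5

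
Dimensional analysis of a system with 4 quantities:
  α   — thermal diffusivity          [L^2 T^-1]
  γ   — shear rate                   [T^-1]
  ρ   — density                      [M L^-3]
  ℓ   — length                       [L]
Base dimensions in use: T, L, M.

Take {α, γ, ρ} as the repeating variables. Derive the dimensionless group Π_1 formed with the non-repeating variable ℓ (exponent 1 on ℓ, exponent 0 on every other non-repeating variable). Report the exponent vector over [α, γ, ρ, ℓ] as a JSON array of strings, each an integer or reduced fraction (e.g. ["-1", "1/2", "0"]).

["-1/2", "1/2", "0", "1"]

Dimensional matrix (T×L×M by α×γ×ρ×ℓ):
  T: [-1 -1  0  0]
  L: [ 2  0 -3  1]
  M: [ 0  0  1  0]
RREF → pivots at {α,γ,ρ} ⇒ r = 3
Pivot set = {α,γ,ρ}, free = {ℓ}
RREF:
  r0: [   1    0    0  1/2]
  r1: [   0    1    0 -1/2]
  r2: [   0    0    1    0]
Fix exponent of ℓ at 1; solve each RREF row for its pivot's exponent:
  r0: exp(α) + (1/2)·1 = 0 ⇒ exp(α) = -1/2
  r1: exp(γ) + (-1/2)·1 = 0 ⇒ exp(γ) = 1/2
  r2: exp(ρ) + (0)·1 = 0 ⇒ exp(ρ) = 0
Π_1 = α^(-1/2) · γ^(1/2) · ℓ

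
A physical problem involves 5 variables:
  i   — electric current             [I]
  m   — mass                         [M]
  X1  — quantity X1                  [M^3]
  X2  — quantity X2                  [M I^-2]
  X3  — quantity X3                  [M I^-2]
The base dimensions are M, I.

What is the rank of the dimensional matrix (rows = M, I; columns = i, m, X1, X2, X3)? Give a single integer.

Dimensional matrix (M×I by i×m×X1×X2×X3):
  M: [ 0  1  3  1  1]
  I: [ 1  0  0 -2 -2]
Echelon form has 2 nonzero rows (pivots: i,m)

2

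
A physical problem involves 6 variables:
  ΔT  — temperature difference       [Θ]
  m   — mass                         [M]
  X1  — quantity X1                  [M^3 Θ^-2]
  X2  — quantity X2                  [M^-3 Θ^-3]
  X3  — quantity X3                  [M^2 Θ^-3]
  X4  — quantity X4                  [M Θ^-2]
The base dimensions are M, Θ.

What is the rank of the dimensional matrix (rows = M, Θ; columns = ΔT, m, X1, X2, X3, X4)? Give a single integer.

Write exponents as rows M,Θ / cols ΔT,m,X1,X2,X3,X4:
  M: [ 0  1  3 -3  2  1]
  Θ: [ 1  0 -2 -3 -3 -2]
RREF → pivots at {ΔT,m} ⇒ r = 2

2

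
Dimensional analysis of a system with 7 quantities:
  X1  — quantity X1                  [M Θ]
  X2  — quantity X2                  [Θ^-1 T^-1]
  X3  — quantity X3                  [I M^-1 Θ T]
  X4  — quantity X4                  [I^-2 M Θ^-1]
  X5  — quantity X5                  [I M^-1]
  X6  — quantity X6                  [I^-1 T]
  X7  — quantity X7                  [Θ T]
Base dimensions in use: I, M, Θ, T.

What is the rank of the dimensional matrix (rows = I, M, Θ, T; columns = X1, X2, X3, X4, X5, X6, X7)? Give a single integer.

3

Write exponents as rows I,M,Θ,T / cols X1,X2,X3,X4,X5,X6,X7:
  I: [ 0  0  1 -2  1 -1  0]
  M: [ 1  0 -1  1 -1  0  0]
  Θ: [ 1 -1  1 -1  0  0  1]
  T: [ 0 -1  1  0  0  1  1]
Row reduction gives pivot columns X1,X2,X3; rank = 3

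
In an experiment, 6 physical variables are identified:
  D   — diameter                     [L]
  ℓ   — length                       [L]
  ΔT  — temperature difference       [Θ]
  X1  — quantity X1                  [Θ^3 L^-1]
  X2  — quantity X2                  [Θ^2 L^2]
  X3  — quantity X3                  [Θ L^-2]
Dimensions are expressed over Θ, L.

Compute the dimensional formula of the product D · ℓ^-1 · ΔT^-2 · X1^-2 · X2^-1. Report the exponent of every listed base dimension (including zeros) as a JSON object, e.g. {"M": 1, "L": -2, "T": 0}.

{"Θ": -10, "L": 0}

Write exponents as rows Θ,L / cols D,ℓ,ΔT,X1,X2,X3:
  Θ: [ 0  0  1  3  2  1]
  L: [ 1  1  0 -1  2 -2]
  [Θ]: (1)·0+(-1)·0+(-2)·1+(-2)·3+(-1)·2 = -10
  [L]: (1)·1+(-1)·1+(-2)·0+(-2)·-1+(-1)·2 = 0
⇒ Θ^-10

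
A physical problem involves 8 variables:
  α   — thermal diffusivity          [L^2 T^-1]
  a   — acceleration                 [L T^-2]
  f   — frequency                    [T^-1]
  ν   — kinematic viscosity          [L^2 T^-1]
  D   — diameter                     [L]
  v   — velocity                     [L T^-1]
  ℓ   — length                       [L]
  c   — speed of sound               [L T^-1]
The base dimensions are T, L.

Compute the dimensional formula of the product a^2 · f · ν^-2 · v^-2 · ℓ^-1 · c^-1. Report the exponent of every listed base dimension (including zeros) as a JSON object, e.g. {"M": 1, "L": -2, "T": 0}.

{"T": 0, "L": -6}

Exponent matrix [T,L] × [α,a,f,ν,D,v,ℓ,c]:
  T: [-1 -2 -1 -1  0 -1  0 -1]
  L: [ 2  1  0  2  1  1  1  1]
  [T]: (2)·-2+(1)·-1+(-2)·-1+(-2)·-1+(-1)·0+(-1)·-1 = 0
  [L]: (2)·1+(1)·0+(-2)·2+(-2)·1+(-1)·1+(-1)·1 = -6
⇒ L^-6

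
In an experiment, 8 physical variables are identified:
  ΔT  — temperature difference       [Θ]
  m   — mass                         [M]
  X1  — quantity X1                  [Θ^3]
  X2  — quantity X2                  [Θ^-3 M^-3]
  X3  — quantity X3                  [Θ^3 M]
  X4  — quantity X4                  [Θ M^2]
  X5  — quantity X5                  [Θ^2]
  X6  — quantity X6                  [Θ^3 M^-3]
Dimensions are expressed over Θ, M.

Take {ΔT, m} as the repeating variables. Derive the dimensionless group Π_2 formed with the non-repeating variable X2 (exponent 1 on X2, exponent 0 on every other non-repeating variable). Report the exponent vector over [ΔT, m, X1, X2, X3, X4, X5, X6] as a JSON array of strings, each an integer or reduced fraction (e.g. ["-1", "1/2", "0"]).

Dimensional matrix (Θ×M by ΔT×m×X1×X2×X3×X4×X5×X6):
  Θ: [ 1  0  3 -3  3  1  2  3]
  M: [ 0  1  0 -3  1  2  0 -3]
RREF → pivots at {ΔT,m} ⇒ r = 2
Pivot set = {ΔT,m}, free = {X1,X2,X3,X4,X5,X6}
RREF:
  r0: [   1    0    3   -3    3    1    2    3]
  r1: [   0    1    0   -3    1    2    0   -3]
Fix exponent of X2 at 1, X1 at 0, X3 at 0, X4 at 0, X5 at 0, X6 at 0; solve each RREF row for its pivot's exponent:
  r0: exp(ΔT) + (-3)·1 = 0 ⇒ exp(ΔT) = 3
  r1: exp(m) + (-3)·1 = 0 ⇒ exp(m) = 3
Π_2 = ΔT^3 · m^3 · X2

["3", "3", "0", "1", "0", "0", "0", "0"]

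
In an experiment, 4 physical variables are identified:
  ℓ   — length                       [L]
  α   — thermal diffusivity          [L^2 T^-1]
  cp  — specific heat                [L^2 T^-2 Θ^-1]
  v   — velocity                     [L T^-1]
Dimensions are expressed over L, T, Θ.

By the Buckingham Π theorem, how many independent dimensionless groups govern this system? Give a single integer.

Exponent matrix [L,T,Θ] × [ℓ,α,cp,v]:
  L: [ 1  2  2  1]
  T: [ 0 -1 -2 -1]
  Θ: [ 0  0 -1  0]
Echelon form has 3 nonzero rows (pivots: ℓ,α,cp)
n=4, r=3 ⇒ 1 dimensionless group

1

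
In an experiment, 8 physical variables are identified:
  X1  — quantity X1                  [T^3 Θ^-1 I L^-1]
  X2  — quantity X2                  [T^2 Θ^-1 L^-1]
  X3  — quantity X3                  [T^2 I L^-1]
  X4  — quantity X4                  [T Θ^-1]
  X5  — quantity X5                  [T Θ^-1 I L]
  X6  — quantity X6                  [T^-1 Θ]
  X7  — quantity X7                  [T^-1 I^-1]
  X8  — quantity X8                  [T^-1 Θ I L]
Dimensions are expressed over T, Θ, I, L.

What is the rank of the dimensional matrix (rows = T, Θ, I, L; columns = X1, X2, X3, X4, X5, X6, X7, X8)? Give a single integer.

3

Dimensional matrix (T×Θ×I×L by X1×X2×X3×X4×X5×X6×X7×X8):
  T: [ 3  2  2  1  1 -1 -1 -1]
  Θ: [-1 -1  0 -1 -1  1  0  1]
  I: [ 1  0  1  0  1  0 -1  1]
  L: [-1 -1 -1  0  1  0  0  1]
RREF → pivots at {X1,X2,X3} ⇒ r = 3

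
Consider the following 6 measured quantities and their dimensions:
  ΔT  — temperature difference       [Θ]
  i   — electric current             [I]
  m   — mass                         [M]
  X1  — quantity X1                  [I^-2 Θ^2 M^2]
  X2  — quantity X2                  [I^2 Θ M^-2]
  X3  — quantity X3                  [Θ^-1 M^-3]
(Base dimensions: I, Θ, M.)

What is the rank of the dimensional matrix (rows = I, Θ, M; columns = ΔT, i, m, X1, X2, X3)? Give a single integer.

3

Dimensional matrix (I×Θ×M by ΔT×i×m×X1×X2×X3):
  I: [ 0  1  0 -2  2  0]
  Θ: [ 1  0  0  2  1 -1]
  M: [ 0  0  1  2 -2 -3]
RREF → pivots at {ΔT,i,m} ⇒ r = 3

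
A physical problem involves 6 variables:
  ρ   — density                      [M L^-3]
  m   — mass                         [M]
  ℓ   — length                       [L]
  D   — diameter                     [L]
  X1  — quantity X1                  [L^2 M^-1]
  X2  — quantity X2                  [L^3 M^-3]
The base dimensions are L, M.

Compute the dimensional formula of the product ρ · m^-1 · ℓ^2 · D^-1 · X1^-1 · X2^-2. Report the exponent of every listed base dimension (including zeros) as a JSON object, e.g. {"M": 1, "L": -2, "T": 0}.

{"L": -10, "M": 7}

Exponent matrix [L,M] × [ρ,m,ℓ,D,X1,X2]:
  L: [-3  0  1  1  2  3]
  M: [ 1  1  0  0 -1 -3]
  [L]: (1)·-3+(-1)·0+(2)·1+(-1)·1+(-1)·2+(-2)·3 = -10
  [M]: (1)·1+(-1)·1+(2)·0+(-1)·0+(-1)·-1+(-2)·-3 = 7
⇒ L^-10 M^7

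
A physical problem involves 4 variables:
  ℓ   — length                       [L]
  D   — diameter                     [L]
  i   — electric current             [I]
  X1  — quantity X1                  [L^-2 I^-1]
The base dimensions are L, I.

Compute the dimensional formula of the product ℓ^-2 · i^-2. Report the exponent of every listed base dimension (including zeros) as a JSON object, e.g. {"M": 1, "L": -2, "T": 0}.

Exponent matrix [L,I] × [ℓ,D,i,X1]:
  L: [ 1  1  0 -2]
  I: [ 0  0  1 -1]
  [L]: (-2)·1+(-2)·0 = -2
  [I]: (-2)·0+(-2)·1 = -2
⇒ L^-2 I^-2

{"L": -2, "I": -2}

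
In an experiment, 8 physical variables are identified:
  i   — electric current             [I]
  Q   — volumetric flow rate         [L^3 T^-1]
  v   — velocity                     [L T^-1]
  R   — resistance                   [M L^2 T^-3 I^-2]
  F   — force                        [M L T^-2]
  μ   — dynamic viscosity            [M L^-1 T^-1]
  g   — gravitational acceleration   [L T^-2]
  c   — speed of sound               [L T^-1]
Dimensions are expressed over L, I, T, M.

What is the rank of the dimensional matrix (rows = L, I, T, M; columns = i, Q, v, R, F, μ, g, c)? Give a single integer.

4

Dimensional matrix (L×I×T×M by i×Q×v×R×F×μ×g×c):
  L: [ 0  3  1  2  1 -1  1  1]
  I: [ 1  0  0 -2  0  0  0  0]
  T: [ 0 -1 -1 -3 -2 -1 -2 -1]
  M: [ 0  0  0  1  1  1  0  0]
Row reduction gives pivot columns i,Q,v,R; rank = 4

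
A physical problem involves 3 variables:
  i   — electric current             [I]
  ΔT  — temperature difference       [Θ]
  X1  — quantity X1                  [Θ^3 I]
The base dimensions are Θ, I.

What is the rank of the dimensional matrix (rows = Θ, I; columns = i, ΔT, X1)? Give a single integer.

2

Exponent matrix [Θ,I] × [i,ΔT,X1]:
  Θ: [ 0  1  3]
  I: [ 1  0  1]
RREF → pivots at {i,ΔT} ⇒ r = 2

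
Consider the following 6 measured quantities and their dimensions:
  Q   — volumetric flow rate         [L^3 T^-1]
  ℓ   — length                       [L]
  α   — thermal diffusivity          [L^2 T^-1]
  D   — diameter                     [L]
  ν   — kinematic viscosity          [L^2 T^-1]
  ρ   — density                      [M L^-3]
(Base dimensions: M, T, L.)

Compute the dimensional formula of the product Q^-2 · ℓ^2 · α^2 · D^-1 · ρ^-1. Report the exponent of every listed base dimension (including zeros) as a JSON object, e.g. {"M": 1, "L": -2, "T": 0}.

{"M": -1, "T": 0, "L": 2}

Write exponents as rows M,T,L / cols Q,ℓ,α,D,ν,ρ:
  M: [ 0  0  0  0  0  1]
  T: [-1  0 -1  0 -1  0]
  L: [ 3  1  2  1  2 -3]
  [M]: (-2)·0+(2)·0+(2)·0+(-1)·0+(-1)·1 = -1
  [T]: (-2)·-1+(2)·0+(2)·-1+(-1)·0+(-1)·0 = 0
  [L]: (-2)·3+(2)·1+(2)·2+(-1)·1+(-1)·-3 = 2
⇒ M^-1 L^2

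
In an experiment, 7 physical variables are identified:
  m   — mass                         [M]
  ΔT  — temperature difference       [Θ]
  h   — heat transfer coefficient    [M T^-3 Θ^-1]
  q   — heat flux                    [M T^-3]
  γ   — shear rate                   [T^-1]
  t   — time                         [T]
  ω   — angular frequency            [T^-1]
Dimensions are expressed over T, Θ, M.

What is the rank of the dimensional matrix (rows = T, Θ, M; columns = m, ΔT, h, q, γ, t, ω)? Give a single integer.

Exponent matrix [T,Θ,M] × [m,ΔT,h,q,γ,t,ω]:
  T: [ 0  0 -3 -3 -1  1 -1]
  Θ: [ 0  1 -1  0  0  0  0]
  M: [ 1  0  1  1  0  0  0]
RREF → pivots at {m,ΔT,h} ⇒ r = 3

3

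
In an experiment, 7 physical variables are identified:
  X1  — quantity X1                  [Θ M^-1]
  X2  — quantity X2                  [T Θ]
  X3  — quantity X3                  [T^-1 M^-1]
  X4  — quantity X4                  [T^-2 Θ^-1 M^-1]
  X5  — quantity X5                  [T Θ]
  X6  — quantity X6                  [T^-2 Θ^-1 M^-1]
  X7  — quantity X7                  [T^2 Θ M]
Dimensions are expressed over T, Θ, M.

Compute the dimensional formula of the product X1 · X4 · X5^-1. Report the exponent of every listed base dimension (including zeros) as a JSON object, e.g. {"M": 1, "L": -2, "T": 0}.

Write exponents as rows T,Θ,M / cols X1,X2,X3,X4,X5,X6,X7:
  T: [ 0  1 -1 -2  1 -2  2]
  Θ: [ 1  1  0 -1  1 -1  1]
  M: [-1  0 -1 -1  0 -1  1]
  [T]: (1)·0+(1)·-2+(-1)·1 = -3
  [Θ]: (1)·1+(1)·-1+(-1)·1 = -1
  [M]: (1)·-1+(1)·-1+(-1)·0 = -2
⇒ T^-3 Θ^-1 M^-2

{"T": -3, "Θ": -1, "M": -2}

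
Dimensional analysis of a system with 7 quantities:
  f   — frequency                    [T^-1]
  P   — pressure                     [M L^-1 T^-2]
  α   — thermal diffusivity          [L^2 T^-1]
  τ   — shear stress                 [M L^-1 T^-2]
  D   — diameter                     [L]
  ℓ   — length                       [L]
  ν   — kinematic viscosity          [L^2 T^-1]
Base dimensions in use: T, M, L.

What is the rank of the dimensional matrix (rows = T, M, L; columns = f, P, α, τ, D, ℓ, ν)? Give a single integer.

Write exponents as rows T,M,L / cols f,P,α,τ,D,ℓ,ν:
  T: [-1 -2 -1 -2  0  0 -1]
  M: [ 0  1  0  1  0  0  0]
  L: [ 0 -1  2 -1  1  1  2]
Echelon form has 3 nonzero rows (pivots: f,P,α)

3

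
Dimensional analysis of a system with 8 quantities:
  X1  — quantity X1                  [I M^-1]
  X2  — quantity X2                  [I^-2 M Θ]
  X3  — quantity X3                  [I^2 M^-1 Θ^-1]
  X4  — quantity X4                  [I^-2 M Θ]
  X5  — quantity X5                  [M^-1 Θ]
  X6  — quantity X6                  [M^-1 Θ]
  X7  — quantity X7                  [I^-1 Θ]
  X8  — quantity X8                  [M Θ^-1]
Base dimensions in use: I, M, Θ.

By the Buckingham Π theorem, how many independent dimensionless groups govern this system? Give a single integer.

6

Dimensional matrix (I×M×Θ by X1×X2×X3×X4×X5×X6×X7×X8):
  I: [ 1 -2  2 -2  0  0 -1  0]
  M: [-1  1 -1  1 -1 -1  0  1]
  Θ: [ 0  1 -1  1  1  1  1 -1]
Row reduction gives pivot columns X1,X2; rank = 2
n=8, r=2 ⇒ 6 dimensionless groups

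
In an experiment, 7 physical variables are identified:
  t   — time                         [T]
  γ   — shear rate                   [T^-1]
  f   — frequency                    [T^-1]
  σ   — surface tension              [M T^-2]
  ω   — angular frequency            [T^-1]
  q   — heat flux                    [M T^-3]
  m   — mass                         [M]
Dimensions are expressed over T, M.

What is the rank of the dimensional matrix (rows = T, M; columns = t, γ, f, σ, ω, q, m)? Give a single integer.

2

Write exponents as rows T,M / cols t,γ,f,σ,ω,q,m:
  T: [ 1 -1 -1 -2 -1 -3  0]
  M: [ 0  0  0  1  0  1  1]
RREF → pivots at {t,σ} ⇒ r = 2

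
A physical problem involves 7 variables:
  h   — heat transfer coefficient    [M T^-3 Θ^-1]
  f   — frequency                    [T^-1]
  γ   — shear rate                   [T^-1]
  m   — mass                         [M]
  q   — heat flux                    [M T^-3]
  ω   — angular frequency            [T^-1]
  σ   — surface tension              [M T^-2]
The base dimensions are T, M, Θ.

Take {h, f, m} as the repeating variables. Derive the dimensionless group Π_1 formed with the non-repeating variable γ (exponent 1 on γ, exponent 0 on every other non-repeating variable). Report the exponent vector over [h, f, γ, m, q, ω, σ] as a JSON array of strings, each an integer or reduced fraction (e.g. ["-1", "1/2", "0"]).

["0", "-1", "1", "0", "0", "0", "0"]

Write exponents as rows T,M,Θ / cols h,f,γ,m,q,ω,σ:
  T: [-3 -1 -1  0 -3 -1 -2]
  M: [ 1  0  0  1  1  0  1]
  Θ: [-1  0  0  0  0  0  0]
RREF → pivots at {h,f,m} ⇒ r = 3
Repeat: h,f,m; free: γ,q,ω,σ
RREF:
  r0: [   1    0    0    0    0    0    0]
  r1: [   0    1    1    0    3    1    2]
  r2: [   0    0    0    1    1    0    1]
Fix exponent of γ at 1, q at 0, ω at 0, σ at 0; solve each RREF row for its pivot's exponent:
  r0: exp(h) + (0)·1 = 0 ⇒ exp(h) = 0
  r1: exp(f) + (1)·1 = 0 ⇒ exp(f) = -1
  r2: exp(m) + (0)·1 = 0 ⇒ exp(m) = 0
Π_1 = f^-1 · γ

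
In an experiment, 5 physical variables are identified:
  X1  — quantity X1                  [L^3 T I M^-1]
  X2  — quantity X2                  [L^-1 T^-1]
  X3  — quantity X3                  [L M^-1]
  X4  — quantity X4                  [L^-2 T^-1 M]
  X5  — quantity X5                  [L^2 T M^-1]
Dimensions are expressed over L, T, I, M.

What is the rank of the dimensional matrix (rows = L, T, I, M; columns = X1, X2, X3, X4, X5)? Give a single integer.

3

Write exponents as rows L,T,I,M / cols X1,X2,X3,X4,X5:
  L: [ 3 -1  1 -2  2]
  T: [ 1 -1  0 -1  1]
  I: [ 1  0  0  0  0]
  M: [-1  0 -1  1 -1]
Row reduction gives pivot columns X1,X2,X3; rank = 3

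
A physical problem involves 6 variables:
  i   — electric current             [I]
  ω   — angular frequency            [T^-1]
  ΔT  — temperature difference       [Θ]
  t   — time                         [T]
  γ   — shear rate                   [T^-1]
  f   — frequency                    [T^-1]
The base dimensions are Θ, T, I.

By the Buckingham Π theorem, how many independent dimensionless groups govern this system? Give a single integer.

Exponent matrix [Θ,T,I] × [i,ω,ΔT,t,γ,f]:
  Θ: [ 0  0  1  0  0  0]
  T: [ 0 -1  0  1 -1 -1]
  I: [ 1  0  0  0  0  0]
Row reduction gives pivot columns i,ω,ΔT; rank = 3
n=6, r=3 ⇒ 3 dimensionless groups

3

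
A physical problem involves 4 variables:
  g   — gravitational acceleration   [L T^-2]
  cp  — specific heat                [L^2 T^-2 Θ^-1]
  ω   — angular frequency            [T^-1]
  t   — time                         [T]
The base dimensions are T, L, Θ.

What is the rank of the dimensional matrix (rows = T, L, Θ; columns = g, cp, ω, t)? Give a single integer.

Exponent matrix [T,L,Θ] × [g,cp,ω,t]:
  T: [-2 -2 -1  1]
  L: [ 1  2  0  0]
  Θ: [ 0 -1  0  0]
RREF → pivots at {g,cp,ω} ⇒ r = 3

3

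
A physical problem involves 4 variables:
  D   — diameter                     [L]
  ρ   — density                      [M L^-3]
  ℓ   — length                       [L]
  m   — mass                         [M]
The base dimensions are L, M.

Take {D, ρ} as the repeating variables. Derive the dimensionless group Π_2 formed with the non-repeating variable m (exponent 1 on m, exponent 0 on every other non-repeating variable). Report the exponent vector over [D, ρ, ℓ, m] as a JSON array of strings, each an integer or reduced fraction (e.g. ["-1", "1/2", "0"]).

Exponent matrix [L,M] × [D,ρ,ℓ,m]:
  L: [ 1 -3  1  0]
  M: [ 0  1  0  1]
Row reduction gives pivot columns D,ρ; rank = 2
Repeat: D,ρ; free: ℓ,m
RREF:
  r0: [   1    0    1    3]
  r1: [   0    1    0    1]
Fix exponent of m at 1, ℓ at 0; solve each RREF row for its pivot's exponent:
  r0: exp(D) + (3)·1 = 0 ⇒ exp(D) = -3
  r1: exp(ρ) + (1)·1 = 0 ⇒ exp(ρ) = -1
Π_2 = D^-3 · ρ^-1 · m

["-3", "-1", "0", "1"]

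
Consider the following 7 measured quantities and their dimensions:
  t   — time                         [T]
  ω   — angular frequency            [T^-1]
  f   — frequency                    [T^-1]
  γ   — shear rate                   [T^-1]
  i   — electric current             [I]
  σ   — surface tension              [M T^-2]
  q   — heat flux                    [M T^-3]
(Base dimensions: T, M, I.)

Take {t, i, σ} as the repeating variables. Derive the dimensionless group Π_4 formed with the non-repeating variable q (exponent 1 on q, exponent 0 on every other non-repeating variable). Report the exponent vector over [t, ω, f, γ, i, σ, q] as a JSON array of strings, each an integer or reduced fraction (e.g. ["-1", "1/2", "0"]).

["1", "0", "0", "0", "0", "-1", "1"]

Exponent matrix [T,M,I] × [t,ω,f,γ,i,σ,q]:
  T: [ 1 -1 -1 -1  0 -2 -3]
  M: [ 0  0  0  0  0  1  1]
  I: [ 0  0  0  0  1  0  0]
RREF → pivots at {t,i,σ} ⇒ r = 3
Repeat: t,i,σ; free: ω,f,γ,q
RREF:
  r0: [   1   -1   -1   -1    0    0   -1]
  r1: [   0    0    0    0    1    0    0]
  r2: [   0    0    0    0    0    1    1]
Fix exponent of q at 1, ω at 0, f at 0, γ at 0; solve each RREF row for its pivot's exponent:
  r0: exp(t) + (-1)·1 = 0 ⇒ exp(t) = 1
  r1: exp(i) + (0)·1 = 0 ⇒ exp(i) = 0
  r2: exp(σ) + (1)·1 = 0 ⇒ exp(σ) = -1
Π_4 = t · σ^-1 · q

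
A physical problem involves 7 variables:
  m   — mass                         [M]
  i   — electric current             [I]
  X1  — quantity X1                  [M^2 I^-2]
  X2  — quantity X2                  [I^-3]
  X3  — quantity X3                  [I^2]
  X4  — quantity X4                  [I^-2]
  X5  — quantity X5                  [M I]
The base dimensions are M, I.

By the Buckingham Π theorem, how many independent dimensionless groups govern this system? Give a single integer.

Exponent matrix [M,I] × [m,i,X1,X2,X3,X4,X5]:
  M: [ 1  0  2  0  0  0  1]
  I: [ 0  1 -2 -3  2 -2  1]
Echelon form has 2 nonzero rows (pivots: m,i)
n=7, r=2 ⇒ 5 dimensionless groups

5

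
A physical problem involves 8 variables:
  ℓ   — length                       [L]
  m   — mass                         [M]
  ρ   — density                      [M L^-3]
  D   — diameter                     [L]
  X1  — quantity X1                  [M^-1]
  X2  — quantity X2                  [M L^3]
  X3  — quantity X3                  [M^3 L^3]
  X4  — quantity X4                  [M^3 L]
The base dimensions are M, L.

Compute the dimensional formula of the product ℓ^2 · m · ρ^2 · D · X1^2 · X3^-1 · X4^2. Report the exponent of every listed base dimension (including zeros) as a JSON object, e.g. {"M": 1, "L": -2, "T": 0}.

Exponent matrix [M,L] × [ℓ,m,ρ,D,X1,X2,X3,X4]:
  M: [ 0  1  1  0 -1  1  3  3]
  L: [ 1  0 -3  1  0  3  3  1]
  [M]: (2)·0+(1)·1+(2)·1+(1)·0+(2)·-1+(-1)·3+(2)·3 = 4
  [L]: (2)·1+(1)·0+(2)·-3+(1)·1+(2)·0+(-1)·3+(2)·1 = -4
⇒ M^4 L^-4

{"M": 4, "L": -4}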